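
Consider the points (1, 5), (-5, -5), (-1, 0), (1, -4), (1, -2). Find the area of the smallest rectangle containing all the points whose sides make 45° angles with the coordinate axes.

In coordinates u = x + y, v = x − y the rectangle is axis-aligned; the map (x,y)→(u,v) scales areas by 2.
u-values: 6, -10, -1, -3, -1; range = 6 − (-10) = 16.
v-values: -4, 0, -1, 5, 3; range = 5 − (-4) = 9.
Area = (16 × 9) / 2 = 72.

72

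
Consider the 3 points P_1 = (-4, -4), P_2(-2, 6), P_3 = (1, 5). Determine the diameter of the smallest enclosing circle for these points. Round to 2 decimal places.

10.38

Side lengths²: P_1P_2² = 104, P_1P_3² = 106, P_2P_3² = 10.
Since P_1P_3² = 106 < 104 + 10 = 114, the triangle is acute, so the smallest enclosing circle is the circumcircle.
Circumcentre = (-2.0625, 0.8125), r² = 26.9140625.
Diameter = 2r = 2√(26.9140625) ≈ 10.38.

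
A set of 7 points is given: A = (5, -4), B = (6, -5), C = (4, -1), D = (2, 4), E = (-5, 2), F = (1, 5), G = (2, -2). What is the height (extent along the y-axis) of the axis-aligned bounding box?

max y = 5, min y = -5, so height = 10.

10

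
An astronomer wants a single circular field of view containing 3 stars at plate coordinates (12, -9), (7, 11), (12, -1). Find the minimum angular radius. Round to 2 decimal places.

10.31

Call the three points A, B, C in the order given.
Side lengths²: AB² = 425, AC² = 64, BC² = 169.
Since AB² = 425 ≥ 169 + 64 = 233, the angle opposite AB is not acute, so the smallest enclosing circle has AB as diameter.
Centre = midpoint of AB = (9.5, 1), r² = 425/4 = 106.25.
r = √(106.25) ≈ 10.31.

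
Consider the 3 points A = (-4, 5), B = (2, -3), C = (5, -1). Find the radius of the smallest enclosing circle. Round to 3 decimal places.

5.408

Side lengths²: AB² = 100, AC² = 117, BC² = 13.
Since AC² = 117 ≥ 100 + 13 = 113, the angle opposite AC is not acute, so the smallest enclosing circle has AC as diameter.
Centre = midpoint of AC = (0.5, 2), r² = 117/4 = 29.25.
r = √(29.25) ≈ 5.408.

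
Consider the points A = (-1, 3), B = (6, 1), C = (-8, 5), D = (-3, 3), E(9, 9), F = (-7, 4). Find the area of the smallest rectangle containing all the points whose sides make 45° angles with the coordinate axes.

In coordinates u = x + y, v = x − y the rectangle is axis-aligned; the map (x,y)→(u,v) scales areas by 2.
u-values: 2, 7, -3, 0, 18, -3; range = 18 − (-3) = 21.
v-values: -4, 5, -13, -6, 0, -11; range = 5 − (-13) = 18.
Area = (21 × 18) / 2 = 189.

189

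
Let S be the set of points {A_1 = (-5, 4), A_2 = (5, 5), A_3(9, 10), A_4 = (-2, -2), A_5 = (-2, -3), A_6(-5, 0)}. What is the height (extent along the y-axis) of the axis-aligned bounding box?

13

max y = 10, min y = -3, so height = 13.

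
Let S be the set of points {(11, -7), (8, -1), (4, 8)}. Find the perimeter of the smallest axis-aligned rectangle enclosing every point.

Width = max x − min x = 11 − 4 = 7.
Height = max y − min y = 8 − (-7) = 15.
Perimeter = 2(7 + 15) = 44.

44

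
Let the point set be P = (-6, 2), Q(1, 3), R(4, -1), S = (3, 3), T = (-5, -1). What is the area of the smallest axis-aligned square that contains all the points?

100

The bounding box has width 10 and height 4.
An axis-aligned square enclosing the set must have side ≥ max(width, height).
So the minimum side is max(10, 4) = 10.
Area = 10² = 100.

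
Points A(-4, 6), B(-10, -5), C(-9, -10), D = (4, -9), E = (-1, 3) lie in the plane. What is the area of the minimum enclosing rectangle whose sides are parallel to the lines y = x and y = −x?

In coordinates u = x + y, v = x − y the rectangle is axis-aligned; the map (x,y)→(u,v) scales areas by 2.
u-values: 2, -15, -19, -5, 2; range = 2 − (-19) = 21.
v-values: -10, -5, 1, 13, -4; range = 13 − (-10) = 23.
Area = (21 × 23) / 2 = 241.5.

241.5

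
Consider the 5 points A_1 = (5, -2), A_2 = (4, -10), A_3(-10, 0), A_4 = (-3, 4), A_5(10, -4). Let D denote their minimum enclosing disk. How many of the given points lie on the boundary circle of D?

A smallest enclosing disk is always determined by at most three of the input points on its boundary.
The farthest pair is A_3–A_5 with squared distance 416. The circle on this segment as diameter has centre (0, -2) and r² = 416/4 = 104.
Check A_1: distance² to centre = 25 ≤ 104, so it lies inside.
All remaining points lie in this disk, and no smaller disk contains both endpoints, so this is the minimum enclosing circle.
The points at distance exactly r from the centre are A_3, A_5 — 2 points.

2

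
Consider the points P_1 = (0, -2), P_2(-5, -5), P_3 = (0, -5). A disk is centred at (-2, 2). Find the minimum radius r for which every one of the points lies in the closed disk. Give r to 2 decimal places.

The required radius is the distance from (-2, 2) to the farthest point.
Squared distances: 20, 58, 53.
Maximum is 58, attained at P_2.
r = √58 ≈ 7.62.

7.62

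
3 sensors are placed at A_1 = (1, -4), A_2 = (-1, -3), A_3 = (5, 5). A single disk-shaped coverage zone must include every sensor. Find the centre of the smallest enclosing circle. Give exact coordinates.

(24/11, 19/22)

Side lengths²: A_1A_2² = 5, A_1A_3² = 97, A_2A_3² = 100.
Since A_2A_3² = 100 < 97 + 5 = 102, the triangle is acute, so the smallest enclosing circle is the circumcircle.
Circumcentre = (24/11, 19/22), r² = 12125/484.
Centre = (24/11, 19/22).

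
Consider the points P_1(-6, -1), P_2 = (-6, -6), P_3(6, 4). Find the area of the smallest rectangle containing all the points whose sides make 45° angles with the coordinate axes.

77

In coordinates u = x + y, v = x − y the rectangle is axis-aligned; the map (x,y)→(u,v) scales areas by 2.
u-values: -7, -12, 10; range = 10 − (-12) = 22.
v-values: -5, 0, 2; range = 2 − (-5) = 7.
Area = (22 × 7) / 2 = 77.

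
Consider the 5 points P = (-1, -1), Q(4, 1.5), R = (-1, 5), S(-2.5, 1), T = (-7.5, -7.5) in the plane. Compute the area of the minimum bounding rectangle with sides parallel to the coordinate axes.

143.75

x ranges over [-7.5, 4], width 11.5.
y ranges over [-7.5, 5], height 12.5.
Area = 11.5 × 12.5 = 143.75.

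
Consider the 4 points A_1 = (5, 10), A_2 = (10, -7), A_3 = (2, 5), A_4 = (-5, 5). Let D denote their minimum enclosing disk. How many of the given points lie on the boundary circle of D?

3

The minimum enclosing circle of a finite set is fixed by two of the points (as a diameter) or three (as a circumcircle).
The minimum enclosing circle is determined by three boundary points: A_1, A_2, A_4.
Their circumcentre is (93/26, 9/26) with r² = 32185/338.
The farthest remaining point A_3 is at distance² 8161/338 ≤ 32185/338.
The points at distance exactly r from the centre are A_1, A_2, A_4 — 3 points.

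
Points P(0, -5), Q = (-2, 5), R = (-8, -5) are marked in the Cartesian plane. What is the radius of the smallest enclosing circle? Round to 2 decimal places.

Side lengths²: PQ² = 104, PR² = 64, QR² = 136.
Since QR² = 136 < 104 + 64 = 168, the triangle is acute, so the smallest enclosing circle is the circumcircle.
Circumcentre = (-4, -0.6), r² = 35.36.
r = √(35.36) ≈ 5.95.

5.95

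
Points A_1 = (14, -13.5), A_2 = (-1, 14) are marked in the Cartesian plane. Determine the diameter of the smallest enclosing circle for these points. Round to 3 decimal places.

The smallest circle enclosing two points has them as diameter endpoints.
Centre = midpoint = (6.5, 0.25); r² = |A_1A_2|²/4 = 981.25/4 = 245.3125.
Diameter = 2r = 2√(245.3125) ≈ 31.325.

31.325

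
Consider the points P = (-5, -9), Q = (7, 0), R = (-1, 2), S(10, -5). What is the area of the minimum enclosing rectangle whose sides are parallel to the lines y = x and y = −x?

189

In coordinates u = x + y, v = x − y the rectangle is axis-aligned; the map (x,y)→(u,v) scales areas by 2.
u-values: -14, 7, 1, 5; range = 7 − (-14) = 21.
v-values: 4, 7, -3, 15; range = 15 − (-3) = 18.
Area = (21 × 18) / 2 = 189.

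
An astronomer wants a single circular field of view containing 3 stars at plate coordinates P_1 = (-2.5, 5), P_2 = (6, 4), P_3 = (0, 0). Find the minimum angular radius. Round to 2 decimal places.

4.31

Side lengths²: P_1P_2² = 73.25, P_1P_3² = 31.25, P_2P_3² = 52.
Since P_1P_2² = 73.25 < 52 + 31.25 = 83.25, the triangle is acute, so the smallest enclosing circle is the circumcircle.
Circumcentre = (1.6875, 3.96875), r² = 18.5986328125.
r = √(18.5986328125) ≈ 4.31.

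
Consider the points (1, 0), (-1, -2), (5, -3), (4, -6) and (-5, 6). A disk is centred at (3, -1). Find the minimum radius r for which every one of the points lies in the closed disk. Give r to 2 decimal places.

10.63

The required radius is the distance from (3, -1) to the farthest point.
Squared distances: 5, 17, 8, 26, 113.
Maximum is 113, attained at (-5, 6).
r = √113 ≈ 10.63.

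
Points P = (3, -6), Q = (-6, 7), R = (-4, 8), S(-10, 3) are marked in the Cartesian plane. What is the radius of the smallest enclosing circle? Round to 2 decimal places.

8.12

The minimum enclosing circle is determined by three boundary points: P, R, S.
Their circumcentre is (-83/34, 1/34) with r² = 38125/578.
The farthest remaining point Q is at distance² 35405/578 ≤ 38125/578.
r = √(38125/578) ≈ 8.12.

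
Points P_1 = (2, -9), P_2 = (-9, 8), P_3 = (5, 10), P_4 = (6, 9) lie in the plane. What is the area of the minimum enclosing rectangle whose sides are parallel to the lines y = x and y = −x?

308

In coordinates u = x + y, v = x − y the rectangle is axis-aligned; the map (x,y)→(u,v) scales areas by 2.
u-values: -7, -1, 15, 15; range = 15 − (-7) = 22.
v-values: 11, -17, -5, -3; range = 11 − (-17) = 28.
Area = (22 × 28) / 2 = 308.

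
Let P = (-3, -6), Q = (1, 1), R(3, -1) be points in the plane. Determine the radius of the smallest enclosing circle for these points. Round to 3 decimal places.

Side lengths²: PQ² = 65, PR² = 61, QR² = 8.
Since PQ² = 65 < 61 + 8 = 69, the triangle is acute, so the smallest enclosing circle is the circumcircle.
Circumcentre = (-15/22, -59/22), r² = 3965/242.
r = √(3965/242) ≈ 4.048.

4.048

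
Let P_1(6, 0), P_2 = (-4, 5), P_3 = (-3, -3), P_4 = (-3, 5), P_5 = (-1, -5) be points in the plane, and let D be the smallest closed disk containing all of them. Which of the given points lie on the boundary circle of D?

By Welzl's lemma the MEC is supported by two points (diametrically opposite) or three points (on a circumcircle).
The minimum enclosing circle is determined by three boundary points: P_1, P_2, P_5.
Their circumcentre is (5/34, 27/34) with r² = 20165/578.
The farthest remaining point P_4 is at distance² 15949/578 ≤ 20165/578.
The points at distance exactly r from the centre are P_1, P_2, P_5 — 3 points.

P_1, P_2, P_5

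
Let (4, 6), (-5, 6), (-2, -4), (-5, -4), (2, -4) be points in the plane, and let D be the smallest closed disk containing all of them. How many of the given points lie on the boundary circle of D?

The minimum enclosing circle of a finite set is fixed by two of the points (as a diameter) or three (as a circumcircle).
The farthest pair is (4, 6)–(-5, -4) with squared distance 181. The circle on this segment as diameter has centre (-0.5, 1) and r² = 181/4 = 45.25.
Check (-5, 6): distance² to centre = 45.25 ≤ 45.25, so it lies inside.
All remaining points lie in this disk, and no smaller disk contains both endpoints, so this is the minimum enclosing circle.
The points at distance exactly r from the centre are (4, 6), (-5, 6), (-5, -4) — 3 points.

3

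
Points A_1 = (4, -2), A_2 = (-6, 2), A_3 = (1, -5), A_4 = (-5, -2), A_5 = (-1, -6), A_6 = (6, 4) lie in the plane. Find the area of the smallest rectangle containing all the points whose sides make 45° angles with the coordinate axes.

119

In coordinates u = x + y, v = x − y the rectangle is axis-aligned; the map (x,y)→(u,v) scales areas by 2.
u-values: 2, -4, -4, -7, -7, 10; range = 10 − (-7) = 17.
v-values: 6, -8, 6, -3, 5, 2; range = 6 − (-8) = 14.
Area = (17 × 14) / 2 = 119.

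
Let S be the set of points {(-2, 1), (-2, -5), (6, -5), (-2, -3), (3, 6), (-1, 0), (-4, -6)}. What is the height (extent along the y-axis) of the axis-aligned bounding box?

max y = 6, min y = -6, so height = 12.

12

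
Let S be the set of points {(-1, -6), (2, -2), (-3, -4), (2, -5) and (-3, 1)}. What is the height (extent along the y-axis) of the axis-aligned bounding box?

7

max y = 1, min y = -6, so height = 7.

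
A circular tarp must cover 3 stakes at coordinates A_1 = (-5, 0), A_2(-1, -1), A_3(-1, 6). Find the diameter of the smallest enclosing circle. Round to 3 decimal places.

Side lengths²: A_1A_2² = 17, A_1A_3² = 52, A_2A_3² = 49.
Since A_1A_3² = 52 < 49 + 17 = 66, the triangle is acute, so the smallest enclosing circle is the circumcircle.
Circumcentre = (-2.25, 2.5), r² = 13.8125.
Diameter = 2r = 2√(13.8125) ≈ 7.433.

7.433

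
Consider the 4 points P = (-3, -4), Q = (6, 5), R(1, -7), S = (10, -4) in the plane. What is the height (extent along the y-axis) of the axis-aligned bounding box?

max y = 5, min y = -7, so height = 12.

12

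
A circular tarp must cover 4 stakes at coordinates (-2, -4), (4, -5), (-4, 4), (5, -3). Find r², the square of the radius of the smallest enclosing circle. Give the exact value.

36.25

The minimum enclosing circle of a finite set is fixed by two of the points (as a diameter) or three (as a circumcircle).
The farthest pair is (4, -5)–(-4, 4) with squared distance 145. The circle on this segment as diameter has centre (0, -0.5) and r² = 145/4 = 36.25.
Check (-2, -4): distance² to centre = 16.25 ≤ 36.25, so it lies inside.
All remaining points lie in this disk, and no smaller disk contains both endpoints, so this is the minimum enclosing circle.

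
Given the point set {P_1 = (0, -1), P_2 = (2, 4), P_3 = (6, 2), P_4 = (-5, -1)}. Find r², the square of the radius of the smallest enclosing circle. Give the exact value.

32.5

By Welzl's lemma the MEC is supported by two points (diametrically opposite) or three points (on a circumcircle).
The farthest pair is P_3–P_4 with squared distance 130. The circle on this segment as diameter has centre (0.5, 0.5) and r² = 130/4 = 32.5.
Check P_1: distance² to centre = 2.5 ≤ 32.5, so it lies inside.
All remaining points lie in this disk, and no smaller disk contains both endpoints, so this is the minimum enclosing circle.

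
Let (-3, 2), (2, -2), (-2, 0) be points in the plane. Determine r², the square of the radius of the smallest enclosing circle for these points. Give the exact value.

Call the three points A, B, C in the order given.
Side lengths²: AB² = 41, AC² = 5, BC² = 20.
Since AB² = 41 ≥ 20 + 5 = 25, the angle opposite AB is not acute, so the smallest enclosing circle has AB as diameter.
Centre = midpoint of AB = (-0.5, 0), r² = 41/4 = 10.25.

10.25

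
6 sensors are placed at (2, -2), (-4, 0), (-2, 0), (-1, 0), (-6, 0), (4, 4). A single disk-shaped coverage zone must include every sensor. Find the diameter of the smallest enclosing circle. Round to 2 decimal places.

The minimum enclosing circle of a finite set is fixed by two of the points (as a diameter) or three (as a circumcircle).
The farthest pair is (-6, 0)–(4, 4) with squared distance 116. The circle on this segment as diameter has centre (-1, 2) and r² = 116/4 = 29.
Check (2, -2): distance² to centre = 25 ≤ 29, so it lies inside.
All remaining points lie in this disk, and no smaller disk contains both endpoints, so this is the minimum enclosing circle.
Diameter = 2r = 2√29 ≈ 10.77.

10.77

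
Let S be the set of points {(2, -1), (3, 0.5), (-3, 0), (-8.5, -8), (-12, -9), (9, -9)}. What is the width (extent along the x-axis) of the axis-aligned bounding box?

max x = 9, min x = -12, so width = 21.

21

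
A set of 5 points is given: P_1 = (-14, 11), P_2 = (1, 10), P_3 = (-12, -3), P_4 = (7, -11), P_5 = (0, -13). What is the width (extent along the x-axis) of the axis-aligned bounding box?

21

max x = 7, min x = -14, so width = 21.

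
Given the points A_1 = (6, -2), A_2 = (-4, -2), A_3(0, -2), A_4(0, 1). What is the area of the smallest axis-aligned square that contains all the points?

The bounding box has width 10 and height 3.
An axis-aligned square enclosing the set must have side ≥ max(width, height).
So the minimum side is max(10, 3) = 10.
Area = 10² = 100.

100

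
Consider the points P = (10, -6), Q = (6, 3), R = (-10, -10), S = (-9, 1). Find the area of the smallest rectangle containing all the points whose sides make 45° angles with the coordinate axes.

In coordinates u = x + y, v = x − y the rectangle is axis-aligned; the map (x,y)→(u,v) scales areas by 2.
u-values: 4, 9, -20, -8; range = 9 − (-20) = 29.
v-values: 16, 3, 0, -10; range = 16 − (-10) = 26.
Area = (29 × 26) / 2 = 377.

377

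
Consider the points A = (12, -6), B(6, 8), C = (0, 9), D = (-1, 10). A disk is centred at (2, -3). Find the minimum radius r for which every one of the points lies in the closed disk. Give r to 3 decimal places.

13.342

The required radius is the distance from (2, -3) to the farthest point.
Squared distances: 109, 137, 148, 178.
Maximum is 178, attained at D.
r = √178 ≈ 13.342.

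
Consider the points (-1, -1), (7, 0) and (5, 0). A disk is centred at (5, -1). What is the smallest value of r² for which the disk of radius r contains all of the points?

The required radius is the distance from (5, -1) to the farthest point.
Squared distances: 36, 5, 1.
Maximum is 36, attained at (-1, -1).

36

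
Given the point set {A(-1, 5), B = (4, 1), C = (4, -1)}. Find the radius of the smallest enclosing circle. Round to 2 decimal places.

Side lengths²: AB² = 41, AC² = 61, BC² = 4.
Since AC² = 61 ≥ 41 + 4 = 45, the angle opposite AC is not acute, so the smallest enclosing circle has AC as diameter.
Centre = midpoint of AC = (1.5, 2), r² = 61/4 = 15.25.
r = √(15.25) ≈ 3.91.

3.91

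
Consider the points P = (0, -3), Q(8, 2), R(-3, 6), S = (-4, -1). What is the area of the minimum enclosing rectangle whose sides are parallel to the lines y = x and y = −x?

112.5

In coordinates u = x + y, v = x − y the rectangle is axis-aligned; the map (x,y)→(u,v) scales areas by 2.
u-values: -3, 10, 3, -5; range = 10 − (-5) = 15.
v-values: 3, 6, -9, -3; range = 6 − (-9) = 15.
Area = (15 × 15) / 2 = 112.5.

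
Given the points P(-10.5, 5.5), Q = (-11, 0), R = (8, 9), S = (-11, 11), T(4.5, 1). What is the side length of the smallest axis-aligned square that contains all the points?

The bounding box has width 19 and height 11.
An axis-aligned square enclosing the set must have side ≥ max(width, height).
So the minimum side is max(19, 11) = 19.

19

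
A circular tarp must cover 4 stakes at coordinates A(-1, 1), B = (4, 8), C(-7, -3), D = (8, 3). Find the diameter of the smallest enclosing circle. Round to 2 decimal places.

A smallest enclosing disk is always determined by at most three of the input points on its boundary.
The minimum enclosing circle is determined by three boundary points: B, C, D.
Their circumcentre is (1/6, 5/6) with r² = 1189/18.
The farthest remaining point A is at distance² 25/18 ≤ 1189/18.
Diameter = 2r = 2√(1189/18) ≈ 16.25.

16.25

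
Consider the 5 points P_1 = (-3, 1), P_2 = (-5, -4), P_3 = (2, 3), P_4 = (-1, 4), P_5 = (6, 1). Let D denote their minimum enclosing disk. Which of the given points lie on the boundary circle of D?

P_2, P_5

The farthest pair is P_2–P_5 with squared distance 146. The circle on this segment as diameter has centre (0.5, -1.5) and r² = 146/4 = 36.5.
Check P_1: distance² to centre = 18.5 ≤ 36.5, so it lies inside.
All remaining points lie in this disk, and no smaller disk contains both endpoints, so this is the minimum enclosing circle.
The points at distance exactly r from the centre are P_2, P_5 — 2 points.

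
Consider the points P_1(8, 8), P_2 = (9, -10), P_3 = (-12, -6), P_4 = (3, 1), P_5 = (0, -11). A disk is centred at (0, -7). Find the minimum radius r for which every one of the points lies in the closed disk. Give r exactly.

17

The required radius is the distance from (0, -7) to the farthest point.
Squared distances: 289, 90, 145, 73, 16.
Maximum is 289, attained at P_1.
r = √289 = 17.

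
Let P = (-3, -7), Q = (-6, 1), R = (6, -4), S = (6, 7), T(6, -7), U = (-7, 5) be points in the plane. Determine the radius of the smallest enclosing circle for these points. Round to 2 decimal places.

The minimum enclosing circle of a finite set is fixed by two of the points (as a diameter) or three (as a circumcircle).
The minimum enclosing circle is determined by three boundary points: S, T, U.
Their circumcentre is (11/26, 0) with r² = 54149/676.
The farthest remaining point P is at distance² 41045/676 ≤ 54149/676.
r = √(54149/676) ≈ 8.95.

8.95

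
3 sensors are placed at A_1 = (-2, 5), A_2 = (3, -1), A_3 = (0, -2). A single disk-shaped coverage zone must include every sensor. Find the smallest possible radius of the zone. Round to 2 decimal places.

3.91

Side lengths²: A_1A_2² = 61, A_1A_3² = 53, A_2A_3² = 10.
Since A_1A_2² = 61 < 53 + 10 = 63, the triangle is acute, so the smallest enclosing circle is the circumcircle.
Circumcentre = (17/46, 87/46), r² = 16165/1058.
r = √(16165/1058) ≈ 3.91.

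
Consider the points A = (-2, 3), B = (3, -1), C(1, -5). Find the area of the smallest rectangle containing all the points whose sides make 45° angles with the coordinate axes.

In coordinates u = x + y, v = x − y the rectangle is axis-aligned; the map (x,y)→(u,v) scales areas by 2.
u-values: 1, 2, -4; range = 2 − (-4) = 6.
v-values: -5, 4, 6; range = 6 − (-5) = 11.
Area = (6 × 11) / 2 = 33.

33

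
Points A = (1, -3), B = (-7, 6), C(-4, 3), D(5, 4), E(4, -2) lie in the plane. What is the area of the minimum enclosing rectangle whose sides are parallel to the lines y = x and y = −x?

In coordinates u = x + y, v = x − y the rectangle is axis-aligned; the map (x,y)→(u,v) scales areas by 2.
u-values: -2, -1, -1, 9, 2; range = 9 − (-2) = 11.
v-values: 4, -13, -7, 1, 6; range = 6 − (-13) = 19.
Area = (11 × 19) / 2 = 104.5.

104.5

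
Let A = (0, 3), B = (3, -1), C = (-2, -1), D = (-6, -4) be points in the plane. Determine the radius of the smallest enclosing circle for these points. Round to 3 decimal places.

The minimum enclosing circle is determined by three boundary points: A, B, D.
Their circumcentre is (-11/6, -1.5) with r² = 425/18.
The farthest remaining point C is at distance² 5/18 ≤ 425/18.
r = √(425/18) ≈ 4.859.

4.859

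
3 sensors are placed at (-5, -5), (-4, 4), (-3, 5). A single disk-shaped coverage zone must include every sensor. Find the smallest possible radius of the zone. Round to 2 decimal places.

Call the three points A, B, C in the order given.
Side lengths²: AB² = 82, AC² = 104, BC² = 2.
Since AC² = 104 ≥ 82 + 2 = 84, the angle opposite AC is not acute, so the smallest enclosing circle has AC as diameter.
Centre = midpoint of AC = (-4, 0), r² = 104/4 = 26.
r = √26 ≈ 5.10.

5.10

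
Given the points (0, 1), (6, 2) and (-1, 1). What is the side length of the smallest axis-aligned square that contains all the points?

The bounding box has width 7 and height 1.
An axis-aligned square enclosing the set must have side ≥ max(width, height).
So the minimum side is max(7, 1) = 7.

7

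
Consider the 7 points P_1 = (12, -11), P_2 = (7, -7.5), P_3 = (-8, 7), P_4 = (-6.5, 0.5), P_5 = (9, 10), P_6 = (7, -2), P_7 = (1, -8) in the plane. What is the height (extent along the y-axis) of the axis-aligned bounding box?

21

max y = 10, min y = -11, so height = 21.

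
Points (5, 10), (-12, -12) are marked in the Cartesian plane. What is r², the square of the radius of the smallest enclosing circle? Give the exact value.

193.25

The smallest circle enclosing two points has them as diameter endpoints.
Centre = midpoint = (-3.5, -1); r² = |(5, 10)−(-12, -12)|²/4 = 773/4 = 193.25.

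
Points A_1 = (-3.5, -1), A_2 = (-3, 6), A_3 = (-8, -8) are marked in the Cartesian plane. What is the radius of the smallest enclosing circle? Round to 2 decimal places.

Side lengths²: A_1A_2² = 49.25, A_1A_3² = 69.25, A_2A_3² = 221.
Since A_2A_3² = 221 ≥ 69.25 + 49.25 = 118.5, the angle opposite A_2A_3 is not acute, so the smallest enclosing circle has A_2A_3 as diameter.
Centre = midpoint of A_2A_3 = (-5.5, -1), r² = 221/4 = 55.25.
r = √(55.25) ≈ 7.43.

7.43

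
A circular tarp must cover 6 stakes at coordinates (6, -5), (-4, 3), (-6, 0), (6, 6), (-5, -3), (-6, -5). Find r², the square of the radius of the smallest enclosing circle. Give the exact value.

66.25

The minimum enclosing circle of a finite set is fixed by two of the points (as a diameter) or three (as a circumcircle).
The farthest pair is (6, 6)–(-6, -5) with squared distance 265. The circle on this segment as diameter has centre (0, 0.5) and r² = 265/4 = 66.25.
Check (6, -5): distance² to centre = 66.25 ≤ 66.25, so it lies inside.
All remaining points lie in this disk, and no smaller disk contains both endpoints, so this is the minimum enclosing circle.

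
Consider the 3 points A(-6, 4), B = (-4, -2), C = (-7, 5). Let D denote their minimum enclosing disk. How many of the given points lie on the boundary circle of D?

2

Side lengths²: AB² = 40, AC² = 2, BC² = 58.
Since BC² = 58 ≥ 40 + 2 = 42, the angle opposite BC is not acute, so the smallest enclosing circle has BC as diameter.
Centre = midpoint of BC = (-5.5, 1.5), r² = 58/4 = 14.5.
The points at distance exactly r from the centre are B, C — 2 points.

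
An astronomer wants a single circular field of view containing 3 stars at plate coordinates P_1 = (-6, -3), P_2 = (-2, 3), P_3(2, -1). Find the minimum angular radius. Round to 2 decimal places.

Side lengths²: P_1P_2² = 52, P_1P_3² = 68, P_2P_3² = 32.
Since P_1P_3² = 68 < 52 + 32 = 84, the triangle is acute, so the smallest enclosing circle is the circumcircle.
Circumcentre = (-2.2, -1.2), r² = 17.68.
r = √(17.68) ≈ 4.20.

4.20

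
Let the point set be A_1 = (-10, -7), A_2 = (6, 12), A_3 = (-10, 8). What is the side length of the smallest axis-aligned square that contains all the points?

The bounding box has width 16 and height 19.
An axis-aligned square enclosing the set must have side ≥ max(width, height).
So the minimum side is max(16, 19) = 19.

19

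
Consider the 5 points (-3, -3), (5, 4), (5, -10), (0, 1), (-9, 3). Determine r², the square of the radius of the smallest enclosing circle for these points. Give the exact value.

The minimum enclosing circle of a finite set is fixed by two of the points (as a diameter) or three (as a circumcircle).
The minimum enclosing circle is determined by three boundary points: (5, 4), (5, -10), (-9, 3).
Their circumcentre is (-43/28, -3) with r² = 71905/784.
The farthest remaining point (0, 1) is at distance² 14393/784 ≤ 71905/784.

71905/784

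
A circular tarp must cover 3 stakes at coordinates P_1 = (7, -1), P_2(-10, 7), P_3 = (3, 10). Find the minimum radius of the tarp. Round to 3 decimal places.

Side lengths²: P_1P_2² = 353, P_1P_3² = 137, P_2P_3² = 178.
Since P_1P_2² = 353 ≥ 178 + 137 = 315, the angle opposite P_1P_2 is not acute, so the smallest enclosing circle has P_1P_2 as diameter.
Centre = midpoint of P_1P_2 = (-1.5, 3), r² = 353/4 = 88.25.
r = √(88.25) ≈ 9.394.

9.394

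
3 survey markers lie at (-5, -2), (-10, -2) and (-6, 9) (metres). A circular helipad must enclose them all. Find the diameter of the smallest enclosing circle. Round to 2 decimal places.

Call the three points A, B, C in the order given.
Side lengths²: AB² = 25, AC² = 122, BC² = 137.
Since BC² = 137 < 122 + 25 = 147, the triangle is acute, so the smallest enclosing circle is the circumcircle.
Circumcentre = (-7.5, 73/22), r² = 8357/242.
Diameter = 2r = 2√(8357/242) ≈ 11.75.

11.75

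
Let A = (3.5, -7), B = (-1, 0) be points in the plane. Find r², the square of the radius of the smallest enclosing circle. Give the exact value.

The smallest circle enclosing two points has them as diameter endpoints.
Centre = midpoint = (1.25, -3.5); r² = |AB|²/4 = 69.25/4 = 17.3125.

17.3125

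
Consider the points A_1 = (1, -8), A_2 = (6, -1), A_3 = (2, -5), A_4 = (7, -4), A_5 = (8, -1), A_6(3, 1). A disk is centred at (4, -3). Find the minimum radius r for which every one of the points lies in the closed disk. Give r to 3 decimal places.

5.831

The required radius is the distance from (4, -3) to the farthest point.
Squared distances: 34, 8, 8, 10, 20, 17.
Maximum is 34, attained at A_1.
r = √34 ≈ 5.831.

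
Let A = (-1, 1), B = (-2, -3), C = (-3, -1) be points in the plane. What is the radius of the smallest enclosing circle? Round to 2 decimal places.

2.06

Side lengths²: AB² = 17, AC² = 8, BC² = 5.
Since AB² = 17 ≥ 8 + 5 = 13, the angle opposite AB is not acute, so the smallest enclosing circle has AB as diameter.
Centre = midpoint of AB = (-1.5, -1), r² = 17/4 = 4.25.
r = √(4.25) ≈ 2.06.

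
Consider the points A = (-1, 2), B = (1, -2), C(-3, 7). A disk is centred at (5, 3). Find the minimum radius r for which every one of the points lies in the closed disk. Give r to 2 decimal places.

8.94

The required radius is the distance from (5, 3) to the farthest point.
Squared distances: 37, 41, 80.
Maximum is 80, attained at C.
r = √80 ≈ 8.94.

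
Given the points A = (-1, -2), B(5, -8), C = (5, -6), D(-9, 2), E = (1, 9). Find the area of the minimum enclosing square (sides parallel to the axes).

289

The bounding box has width 14 and height 17.
An axis-aligned square enclosing the set must have side ≥ max(width, height).
So the minimum side is max(14, 17) = 17.
Area = 17² = 289.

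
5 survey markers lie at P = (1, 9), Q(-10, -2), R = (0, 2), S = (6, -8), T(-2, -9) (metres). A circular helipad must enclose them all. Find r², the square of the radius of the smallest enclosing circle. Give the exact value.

11461/121

The minimum enclosing circle is determined by three boundary points: P, Q, S.
Their circumcentre is (-4/11, -7/11) with r² = 11461/121.
The farthest remaining point T is at distance² 8788/121 ≤ 11461/121.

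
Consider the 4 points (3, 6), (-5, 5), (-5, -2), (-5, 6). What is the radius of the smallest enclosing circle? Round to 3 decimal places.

5.657

The minimum enclosing circle of a finite set is fixed by two of the points (as a diameter) or three (as a circumcircle).
The farthest pair is (3, 6)–(-5, -2) with squared distance 128. The circle on this segment as diameter has centre (-1, 2) and r² = 128/4 = 32.
Check (-5, 5): distance² to centre = 25 ≤ 32, so it lies inside.
All remaining points lie in this disk, and no smaller disk contains both endpoints, so this is the minimum enclosing circle.
r = √32 ≈ 5.657.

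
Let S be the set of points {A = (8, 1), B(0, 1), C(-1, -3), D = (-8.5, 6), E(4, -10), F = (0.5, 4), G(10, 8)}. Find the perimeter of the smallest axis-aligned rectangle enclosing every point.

Width = max x − min x = 10 − (-8.5) = 18.5.
Height = max y − min y = 8 − (-10) = 18.
Perimeter = 2(18.5 + 18) = 73.

73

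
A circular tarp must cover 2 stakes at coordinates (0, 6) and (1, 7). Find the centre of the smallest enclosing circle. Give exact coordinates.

(0.5, 6.5)

The smallest circle enclosing two points has them as diameter endpoints.
Centre = midpoint = (0.5, 6.5); r² = |(0, 6)−(1, 7)|²/4 = 2/4 = 0.5.
Centre = (0.5, 6.5).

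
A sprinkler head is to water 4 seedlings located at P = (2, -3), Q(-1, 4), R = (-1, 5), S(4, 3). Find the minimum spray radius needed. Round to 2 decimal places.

The farthest pair is P–R with squared distance 73. The circle on this segment as diameter has centre (0.5, 1) and r² = 73/4 = 18.25.
Check Q: distance² to centre = 11.25 ≤ 18.25, so it lies inside.
All remaining points lie in this disk, and no smaller disk contains both endpoints, so this is the minimum enclosing circle.
r = √(18.25) ≈ 4.27.

4.27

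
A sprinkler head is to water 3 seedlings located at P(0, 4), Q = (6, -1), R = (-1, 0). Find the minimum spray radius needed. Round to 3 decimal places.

Side lengths²: PQ² = 61, PR² = 17, QR² = 50.
Since PQ² = 61 < 50 + 17 = 67, the triangle is acute, so the smallest enclosing circle is the circumcircle.
Circumcentre = (159/58, 69/58), r² = 25925/1682.
r = √(25925/1682) ≈ 3.926.

3.926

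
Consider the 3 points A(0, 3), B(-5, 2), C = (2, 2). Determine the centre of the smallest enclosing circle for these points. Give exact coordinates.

Side lengths²: AB² = 26, AC² = 5, BC² = 49.
Since BC² = 49 ≥ 26 + 5 = 31, the angle opposite BC is not acute, so the smallest enclosing circle has BC as diameter.
Centre = midpoint of BC = (-1.5, 2), r² = 49/4 = 12.25.
Centre = (-1.5, 2).

(-1.5, 2)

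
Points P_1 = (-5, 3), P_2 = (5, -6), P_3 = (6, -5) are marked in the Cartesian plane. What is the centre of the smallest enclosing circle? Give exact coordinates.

Side lengths²: P_1P_2² = 181, P_1P_3² = 185, P_2P_3² = 2.
Since P_1P_3² = 185 ≥ 181 + 2 = 183, the angle opposite P_1P_3 is not acute, so the smallest enclosing circle has P_1P_3 as diameter.
Centre = midpoint of P_1P_3 = (0.5, -1), r² = 185/4 = 46.25.
Centre = (0.5, -1).

(0.5, -1)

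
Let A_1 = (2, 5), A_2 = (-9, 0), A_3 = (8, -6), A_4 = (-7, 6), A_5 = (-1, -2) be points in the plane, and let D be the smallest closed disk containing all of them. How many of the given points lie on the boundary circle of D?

2

The minimum enclosing circle of a finite set is fixed by two of the points (as a diameter) or three (as a circumcircle).
The farthest pair is A_3–A_4 with squared distance 369. The circle on this segment as diameter has centre (0.5, 0) and r² = 369/4 = 92.25.
Check A_1: distance² to centre = 27.25 ≤ 92.25, so it lies inside.
All remaining points lie in this disk, and no smaller disk contains both endpoints, so this is the minimum enclosing circle.
The points at distance exactly r from the centre are A_3, A_4 — 2 points.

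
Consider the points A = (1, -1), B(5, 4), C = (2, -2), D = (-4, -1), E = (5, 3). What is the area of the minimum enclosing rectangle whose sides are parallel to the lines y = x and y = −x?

In coordinates u = x + y, v = x − y the rectangle is axis-aligned; the map (x,y)→(u,v) scales areas by 2.
u-values: 0, 9, 0, -5, 8; range = 9 − (-5) = 14.
v-values: 2, 1, 4, -3, 2; range = 4 − (-3) = 7.
Area = (14 × 7) / 2 = 49.

49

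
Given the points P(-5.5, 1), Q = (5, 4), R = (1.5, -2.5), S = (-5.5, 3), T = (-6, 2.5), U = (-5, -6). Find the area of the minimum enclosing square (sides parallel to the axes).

The bounding box has width 11 and height 10.
An axis-aligned square enclosing the set must have side ≥ max(width, height).
So the minimum side is max(11, 10) = 11.
Area = 11² = 121.

121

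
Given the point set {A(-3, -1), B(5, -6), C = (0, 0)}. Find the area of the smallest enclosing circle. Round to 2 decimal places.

Side lengths²: AB² = 89, AC² = 10, BC² = 61.
Since AB² = 89 ≥ 61 + 10 = 71, the angle opposite AB is not acute, so the smallest enclosing circle has AB as diameter.
Centre = midpoint of AB = (1, -3.5), r² = 89/4 = 22.25.
Area = π·r² = π·22.25 ≈ 69.90.

69.90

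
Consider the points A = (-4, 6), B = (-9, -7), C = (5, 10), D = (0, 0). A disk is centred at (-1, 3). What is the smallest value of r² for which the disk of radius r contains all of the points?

The required radius is the distance from (-1, 3) to the farthest point.
Squared distances: 18, 164, 85, 10.
Maximum is 164, attained at B.

164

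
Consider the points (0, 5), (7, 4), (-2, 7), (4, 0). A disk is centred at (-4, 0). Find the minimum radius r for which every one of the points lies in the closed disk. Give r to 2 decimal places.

11.70

The required radius is the distance from (-4, 0) to the farthest point.
Squared distances: 41, 137, 53, 64.
Maximum is 137, attained at (7, 4).
r = √137 ≈ 11.70.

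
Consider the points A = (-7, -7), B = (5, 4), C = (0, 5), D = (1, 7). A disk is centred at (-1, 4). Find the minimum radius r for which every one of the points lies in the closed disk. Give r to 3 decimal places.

12.530

The required radius is the distance from (-1, 4) to the farthest point.
Squared distances: 157, 36, 2, 13.
Maximum is 157, attained at A.
r = √157 ≈ 12.530.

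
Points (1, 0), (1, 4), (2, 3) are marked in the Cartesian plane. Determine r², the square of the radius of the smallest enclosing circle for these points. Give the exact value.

Call the three points A, B, C in the order given.
Side lengths²: AB² = 16, AC² = 10, BC² = 2.
Since AB² = 16 ≥ 10 + 2 = 12, the angle opposite AB is not acute, so the smallest enclosing circle has AB as diameter.
Centre = midpoint of AB = (1, 2), r² = 16/4 = 4.

4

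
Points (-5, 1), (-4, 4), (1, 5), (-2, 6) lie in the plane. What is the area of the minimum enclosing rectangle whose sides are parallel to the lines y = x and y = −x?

20

In coordinates u = x + y, v = x − y the rectangle is axis-aligned; the map (x,y)→(u,v) scales areas by 2.
u-values: -4, 0, 6, 4; range = 6 − (-4) = 10.
v-values: -6, -8, -4, -8; range = -4 − (-8) = 4.
Area = (10 × 4) / 2 = 20.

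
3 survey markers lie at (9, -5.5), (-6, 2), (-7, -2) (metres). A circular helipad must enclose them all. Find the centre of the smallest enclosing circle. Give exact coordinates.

Call the three points A, B, C in the order given.
Side lengths²: AB² = 281.25, AC² = 268.25, BC² = 17.
Since AB² = 281.25 < 268.25 + 17 = 285.25, the triangle is acute, so the smallest enclosing circle is the circumcircle.
Circumcentre = (25/18, -71/36), r² = 91205/1296.
Centre = (25/18, -71/36).

(25/18, -71/36)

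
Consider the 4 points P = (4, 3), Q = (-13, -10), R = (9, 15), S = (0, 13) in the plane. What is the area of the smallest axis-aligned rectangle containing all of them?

x ranges over [-13, 9], width 22.
y ranges over [-10, 15], height 25.
Area = 22 × 25 = 550.

550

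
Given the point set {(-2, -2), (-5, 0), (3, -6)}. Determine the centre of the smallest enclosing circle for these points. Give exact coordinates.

Call the three points A, B, C in the order given.
Side lengths²: AB² = 13, AC² = 41, BC² = 100.
Since BC² = 100 ≥ 41 + 13 = 54, the angle opposite BC is not acute, so the smallest enclosing circle has BC as diameter.
Centre = midpoint of BC = (-1, -3), r² = 100/4 = 25.
Centre = (-1, -3).

(-1, -3)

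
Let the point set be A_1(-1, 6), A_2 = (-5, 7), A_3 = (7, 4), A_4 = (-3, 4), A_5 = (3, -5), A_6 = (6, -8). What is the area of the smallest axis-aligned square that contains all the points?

225

The bounding box has width 12 and height 15.
An axis-aligned square enclosing the set must have side ≥ max(width, height).
So the minimum side is max(12, 15) = 15.
Area = 15² = 225.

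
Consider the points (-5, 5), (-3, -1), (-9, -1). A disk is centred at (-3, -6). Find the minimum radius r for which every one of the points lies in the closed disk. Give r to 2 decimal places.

11.18

The required radius is the distance from (-3, -6) to the farthest point.
Squared distances: 125, 25, 61.
Maximum is 125, attained at (-5, 5).
r = √125 ≈ 11.18.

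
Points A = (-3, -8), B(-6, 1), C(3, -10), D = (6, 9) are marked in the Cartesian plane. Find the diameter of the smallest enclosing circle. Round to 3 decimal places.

19.501

The minimum enclosing circle of a finite set is fixed by two of the points (as a diameter) or three (as a circumcircle).
The minimum enclosing circle is determined by three boundary points: A, C, D.
Their circumcentre is (35/12, -0.25) with r² = 6845/72.
The farthest remaining point B is at distance² 5837/72 ≤ 6845/72.
Diameter = 2r = 2√(6845/72) ≈ 19.501.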